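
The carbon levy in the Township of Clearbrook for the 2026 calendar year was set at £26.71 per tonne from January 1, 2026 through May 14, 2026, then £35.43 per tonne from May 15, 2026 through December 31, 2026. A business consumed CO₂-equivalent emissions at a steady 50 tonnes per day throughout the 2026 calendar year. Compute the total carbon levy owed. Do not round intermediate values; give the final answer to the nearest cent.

January 1 – May 14, 2026: 134 days × 50 tonnes/day = 6,700 tonnes at £26.71/tonne → £178,957.00
May 15 – December 31, 2026: 231 days × 50 tonnes/day = 11,550 tonnes at £35.43/tonne → £409,216.50

£588,173.50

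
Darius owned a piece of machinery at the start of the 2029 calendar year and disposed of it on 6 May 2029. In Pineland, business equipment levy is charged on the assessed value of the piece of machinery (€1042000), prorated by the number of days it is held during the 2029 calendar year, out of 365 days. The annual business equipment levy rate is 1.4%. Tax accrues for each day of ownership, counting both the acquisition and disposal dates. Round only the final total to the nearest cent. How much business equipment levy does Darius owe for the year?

Days held (1 Jan – 6 May 2029): 126 out of 365
Tax = €1042000 × 1.4% × 126/365 = €5035.8575

€5035.86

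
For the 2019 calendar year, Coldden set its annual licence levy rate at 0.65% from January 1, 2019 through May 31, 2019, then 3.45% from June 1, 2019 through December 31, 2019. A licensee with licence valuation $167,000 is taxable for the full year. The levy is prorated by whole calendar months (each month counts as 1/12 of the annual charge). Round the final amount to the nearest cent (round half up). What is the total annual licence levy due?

January 1 – May 31, 2019: 5 months at 0.65% → $167,000 × 0.65% × 5/12 = $452.2917
June 1 – December 31, 2019: 7 months at 3.45% → $167,000 × 3.45% × 7/12 = $3,360.8750
Total = $3,813.1667

$3,813.17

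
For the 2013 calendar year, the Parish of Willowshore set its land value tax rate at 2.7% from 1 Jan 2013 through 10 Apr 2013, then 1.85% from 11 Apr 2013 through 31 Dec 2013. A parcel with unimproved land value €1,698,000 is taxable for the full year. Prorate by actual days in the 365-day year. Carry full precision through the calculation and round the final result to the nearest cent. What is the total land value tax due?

1 Jan – 10 Apr 2013: 100 days at 2.7% → €1,698,000 × 2.7% × 100/365 = €12,560.5479
11 Apr – 31 Dec 2013: 265 days at 1.85% → €1,698,000 × 1.85% × 265/365 = €22,806.6986
Total = €35,367.2466

€35,367.25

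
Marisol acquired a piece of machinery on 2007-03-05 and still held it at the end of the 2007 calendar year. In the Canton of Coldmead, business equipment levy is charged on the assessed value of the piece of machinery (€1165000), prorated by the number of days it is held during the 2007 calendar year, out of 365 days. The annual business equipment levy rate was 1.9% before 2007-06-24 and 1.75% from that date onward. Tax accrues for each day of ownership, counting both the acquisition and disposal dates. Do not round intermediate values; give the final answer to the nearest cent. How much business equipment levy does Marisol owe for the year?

2007-03-05 to 2007-06-23: 111 days at 1.9% → €1165000 × 1.9% × 111/365 = €6731.4658
2007-06-24 to 2007-12-31: 191 days at 1.75% → €1165000 × 1.75% × 191/365 = €10668.5274
Total = €17399.9932

€17399.99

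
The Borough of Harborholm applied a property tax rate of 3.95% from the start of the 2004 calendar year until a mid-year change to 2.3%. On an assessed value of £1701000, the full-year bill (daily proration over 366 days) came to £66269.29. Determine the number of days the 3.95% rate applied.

354 days

Let d = days at the first rate; then 366 − d days at the second rate.
£1701000 × [3.95%·d + 2.3%·(366−d)] / 366 = £66269.29
Solving gives d = 354, so the new rate took effect on 20 Dec 2004.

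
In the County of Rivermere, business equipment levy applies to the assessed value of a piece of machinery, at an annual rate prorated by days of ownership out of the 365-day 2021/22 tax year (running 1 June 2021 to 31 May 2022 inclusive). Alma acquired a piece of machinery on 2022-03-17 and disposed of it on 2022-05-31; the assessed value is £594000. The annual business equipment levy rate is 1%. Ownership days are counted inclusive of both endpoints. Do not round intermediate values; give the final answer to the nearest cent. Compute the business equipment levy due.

£1236.82

Days held (2022-03-17 to 2022-05-31): 76 out of 365
Tax = £594000 × 1% × 76/365 = £1236.8219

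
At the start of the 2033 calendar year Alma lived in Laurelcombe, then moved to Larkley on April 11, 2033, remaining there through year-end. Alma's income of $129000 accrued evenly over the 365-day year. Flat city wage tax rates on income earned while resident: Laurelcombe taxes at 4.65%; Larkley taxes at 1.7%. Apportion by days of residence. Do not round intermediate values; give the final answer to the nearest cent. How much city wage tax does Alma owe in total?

$3235.60

Laurelcombe, January 1 – April 10, 2033: 100 days → $129000 × 4.65% × 100/365 = $1643.4247
Larkley, April 11 – December 31, 2033: 265 days → $129000 × 1.7% × 265/365 = $1592.1781
Total = $3235.6027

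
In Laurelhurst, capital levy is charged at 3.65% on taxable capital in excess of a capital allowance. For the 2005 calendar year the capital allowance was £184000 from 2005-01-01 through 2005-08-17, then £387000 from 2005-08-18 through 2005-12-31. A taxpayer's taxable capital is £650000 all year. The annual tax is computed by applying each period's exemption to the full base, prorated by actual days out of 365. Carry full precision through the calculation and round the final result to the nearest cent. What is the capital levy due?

2005-01-01 to 2005-08-17: 229 days, exemption £184000 → (£650000 − £184000) × 3.65% × 229/365 = £10671.4000
2005-08-18 to 2005-12-31: 136 days, exemption £387000 → (£650000 − £387000) × 3.65% × 136/365 = £3576.8000
Total = £14248.2000

£14248.20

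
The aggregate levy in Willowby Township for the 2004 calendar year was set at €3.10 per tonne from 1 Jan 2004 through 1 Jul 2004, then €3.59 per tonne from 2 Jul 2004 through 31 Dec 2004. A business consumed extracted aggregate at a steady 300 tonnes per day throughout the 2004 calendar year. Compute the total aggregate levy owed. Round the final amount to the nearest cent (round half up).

1 Jan – 1 Jul 2004: 183 days × 300 tonnes/day = 54,900 tonnes at €3.10/tonne → €170190.00
2 Jul – 31 Dec 2004: 183 days × 300 tonnes/day = 54,900 tonnes at €3.59/tonne → €197091.00

€367281.00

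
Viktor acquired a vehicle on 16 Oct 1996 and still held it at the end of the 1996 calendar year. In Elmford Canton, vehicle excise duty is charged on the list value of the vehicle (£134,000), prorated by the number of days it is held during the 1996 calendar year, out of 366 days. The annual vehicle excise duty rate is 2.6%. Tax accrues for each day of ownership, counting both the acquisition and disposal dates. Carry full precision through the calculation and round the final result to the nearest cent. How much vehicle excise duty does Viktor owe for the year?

£732.97

Days held (16 Oct – 31 Dec 1996): 77 out of 366
Tax = £134,000 × 2.6% × 77/366 = £732.9727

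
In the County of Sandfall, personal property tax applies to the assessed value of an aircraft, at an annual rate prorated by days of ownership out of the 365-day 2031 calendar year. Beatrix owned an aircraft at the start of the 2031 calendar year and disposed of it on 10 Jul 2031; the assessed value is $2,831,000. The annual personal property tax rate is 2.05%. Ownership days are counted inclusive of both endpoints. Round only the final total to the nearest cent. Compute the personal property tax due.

$30,369.26

Days held (1 Jan – 10 Jul 2031): 191 out of 365
Tax = $2,831,000 × 2.05% × 191/365 = $30,369.2616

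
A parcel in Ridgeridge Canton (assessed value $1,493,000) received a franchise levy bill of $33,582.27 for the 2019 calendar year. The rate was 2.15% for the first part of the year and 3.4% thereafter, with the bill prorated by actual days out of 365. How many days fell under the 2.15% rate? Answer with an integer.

Let d = days at the first rate; then 365 − d days at the second rate.
$1,493,000 × [2.15%·d + 3.4%·(365−d)] / 365 = $33,582.27
Solving gives d = 336, so the new rate took effect on 3 Dec 2019.

336 days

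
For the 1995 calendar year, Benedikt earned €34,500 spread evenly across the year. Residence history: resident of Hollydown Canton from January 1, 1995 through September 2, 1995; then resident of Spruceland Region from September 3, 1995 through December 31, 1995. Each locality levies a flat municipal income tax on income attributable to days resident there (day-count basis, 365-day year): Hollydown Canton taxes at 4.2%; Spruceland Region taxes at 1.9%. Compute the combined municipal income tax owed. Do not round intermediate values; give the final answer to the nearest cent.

€1,188.12

Hollydown Canton, January 1 – September 2, 1995: 245 days → €34,500 × 4.2% × 245/365 = €972.6164
Spruceland Region, September 3 – December 31, 1995: 120 days → €34,500 × 1.9% × 120/365 = €215.5068
Total = €1,188.1233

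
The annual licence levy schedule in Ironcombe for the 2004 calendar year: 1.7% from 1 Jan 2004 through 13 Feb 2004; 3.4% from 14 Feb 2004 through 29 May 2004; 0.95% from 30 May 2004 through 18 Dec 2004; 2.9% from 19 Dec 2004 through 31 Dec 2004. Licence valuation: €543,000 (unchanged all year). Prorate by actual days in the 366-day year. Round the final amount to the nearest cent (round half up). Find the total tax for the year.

€9,877.11

1 Jan – 13 Feb 2004: 44 days at 1.7% → €543,000 × 1.7% × 44/366 = €1,109.7377
14 Feb – 29 May 2004: 106 days at 3.4% → €543,000 × 3.4% × 106/366 = €5,346.9180
30 May – 18 Dec 2004: 203 days at 0.95% → €543,000 × 0.95% × 203/366 = €2,861.1352
19 Dec – 31 Dec 2004: 13 days at 2.9% → €543,000 × 2.9% × 13/366 = €559.3197
Total = €9,877.1107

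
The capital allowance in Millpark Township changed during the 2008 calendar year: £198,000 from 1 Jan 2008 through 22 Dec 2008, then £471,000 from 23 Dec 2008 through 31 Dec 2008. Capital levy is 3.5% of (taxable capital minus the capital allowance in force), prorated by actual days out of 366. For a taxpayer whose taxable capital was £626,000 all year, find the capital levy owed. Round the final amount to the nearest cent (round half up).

1 Jan – 22 Dec 2008: 357 days, exemption £198,000 → (£626,000 − £198,000) × 3.5% × 357/366 = £14,611.6393
23 Dec – 31 Dec 2008: 9 days, exemption £471,000 → (£626,000 − £471,000) × 3.5% × 9/366 = £133.4016
Total = £14,745.0410

£14,745.04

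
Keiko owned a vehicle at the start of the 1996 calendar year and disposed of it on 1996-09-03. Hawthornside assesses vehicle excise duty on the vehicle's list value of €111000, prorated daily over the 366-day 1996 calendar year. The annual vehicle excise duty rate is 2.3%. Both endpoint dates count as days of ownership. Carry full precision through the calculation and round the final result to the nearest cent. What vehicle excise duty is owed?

Days held (1996-01-01 to 1996-09-03): 247 out of 366
Tax = €111000 × 2.3% × 247/366 = €1722.9262

€1722.93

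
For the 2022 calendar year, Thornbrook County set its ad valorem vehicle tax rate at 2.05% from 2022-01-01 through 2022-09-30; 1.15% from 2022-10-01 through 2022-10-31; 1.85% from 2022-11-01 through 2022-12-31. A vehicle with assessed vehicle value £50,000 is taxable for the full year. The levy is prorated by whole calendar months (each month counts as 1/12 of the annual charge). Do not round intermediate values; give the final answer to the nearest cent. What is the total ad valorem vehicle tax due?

£970.83

2022-01-01 to 2022-09-30: 9 months at 2.05% → £50,000 × 2.05% × 9/12 = £768.7500
2022-10-01 to 2022-10-31: 1 month at 1.15% → £50,000 × 1.15% × 1/12 = £47.9167
2022-11-01 to 2022-12-31: 2 months at 1.85% → £50,000 × 1.85% × 2/12 = £154.1667
Total = £970.8333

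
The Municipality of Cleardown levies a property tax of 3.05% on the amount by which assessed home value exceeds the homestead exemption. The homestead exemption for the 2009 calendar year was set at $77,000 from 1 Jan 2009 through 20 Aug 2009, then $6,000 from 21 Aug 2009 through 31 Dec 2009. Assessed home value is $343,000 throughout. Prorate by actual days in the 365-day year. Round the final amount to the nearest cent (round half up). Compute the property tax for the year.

1 Jan – 20 Aug 2009: 232 days, exemption $77,000 → ($343,000 − $77,000) × 3.05% × 232/365 = $5,156.7562
21 Aug – 31 Dec 2009: 133 days, exemption $6,000 → ($343,000 − $6,000) × 3.05% × 133/365 = $3,745.3164
Total = $8,902.0726

$8,902.07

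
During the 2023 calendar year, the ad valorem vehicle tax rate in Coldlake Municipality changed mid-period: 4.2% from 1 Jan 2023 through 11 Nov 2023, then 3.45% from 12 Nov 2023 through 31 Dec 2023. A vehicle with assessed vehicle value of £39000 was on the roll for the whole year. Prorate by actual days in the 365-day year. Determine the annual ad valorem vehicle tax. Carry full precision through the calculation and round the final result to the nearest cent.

1 Jan – 11 Nov 2023: 315 days at 4.2% → £39000 × 4.2% × 315/365 = £1413.6164
12 Nov – 31 Dec 2023: 50 days at 3.45% → £39000 × 3.45% × 50/365 = £184.3151
Total = £1597.9315

£1597.93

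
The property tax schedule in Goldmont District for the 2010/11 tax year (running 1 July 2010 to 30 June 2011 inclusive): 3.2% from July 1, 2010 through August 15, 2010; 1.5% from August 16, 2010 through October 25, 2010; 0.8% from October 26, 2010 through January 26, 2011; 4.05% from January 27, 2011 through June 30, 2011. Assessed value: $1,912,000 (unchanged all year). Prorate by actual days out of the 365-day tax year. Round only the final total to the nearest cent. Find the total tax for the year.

$50,070.83

July 1 – August 15, 2010: 46 days at 3.2% → $1,912,000 × 3.2% × 46/365 = $7,710.8603
August 16 – October 25, 2010: 71 days at 1.5% → $1,912,000 × 1.5% × 71/365 = $5,578.8493
October 26, 2010 – January 26, 2011: 93 days at 0.8% → $1,912,000 × 0.8% × 93/365 = $3,897.3370
January 27 – June 30, 2011: 155 days at 4.05% → $1,912,000 × 4.05% × 155/365 = $32,883.7808
Total = $50,070.8274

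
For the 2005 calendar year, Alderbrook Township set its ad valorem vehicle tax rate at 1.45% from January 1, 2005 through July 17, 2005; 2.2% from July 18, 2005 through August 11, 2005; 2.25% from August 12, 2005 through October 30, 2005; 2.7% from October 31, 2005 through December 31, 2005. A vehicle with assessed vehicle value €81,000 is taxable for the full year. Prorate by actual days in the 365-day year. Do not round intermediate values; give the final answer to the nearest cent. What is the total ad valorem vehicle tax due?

January 1 – July 17, 2005: 198 days at 1.45% → €81,000 × 1.45% × 198/365 = €637.1260
July 18 – August 11, 2005: 25 days at 2.2% → €81,000 × 2.2% × 25/365 = €122.0548
August 12 – October 30, 2005: 80 days at 2.25% → €81,000 × 2.25% × 80/365 = €399.4521
October 31 – December 31, 2005: 62 days at 2.7% → €81,000 × 2.7% × 62/365 = €371.4904
Total = €1,530.1233

€1,530.12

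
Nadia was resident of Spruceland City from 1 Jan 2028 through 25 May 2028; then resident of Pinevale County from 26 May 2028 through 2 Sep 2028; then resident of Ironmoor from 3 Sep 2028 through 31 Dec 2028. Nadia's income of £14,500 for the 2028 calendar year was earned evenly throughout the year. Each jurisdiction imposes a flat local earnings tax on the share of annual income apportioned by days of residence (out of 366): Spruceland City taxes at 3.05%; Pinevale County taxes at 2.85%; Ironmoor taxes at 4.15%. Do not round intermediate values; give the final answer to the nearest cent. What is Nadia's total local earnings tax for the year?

£486.62

Spruceland City, 1 Jan – 25 May 2028: 146 days → £14,500 × 3.05% × 146/366 = £176.4167
Pinevale County, 26 May – 2 Sep 2028: 100 days → £14,500 × 2.85% × 100/366 = £112.9098
Ironmoor, 3 Sep – 31 Dec 2028: 120 days → £14,500 × 4.15% × 120/366 = £197.2951
Total = £486.6216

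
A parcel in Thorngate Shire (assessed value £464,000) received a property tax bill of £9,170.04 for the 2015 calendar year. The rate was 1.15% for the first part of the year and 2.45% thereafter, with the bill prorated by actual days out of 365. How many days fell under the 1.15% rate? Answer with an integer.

133 days

Let d = days at the first rate; then 365 − d days at the second rate.
£464,000 × [1.15%·d + 2.45%·(365−d)] / 365 = £9,170.04
Solving gives d = 133, so the new rate took effect on 14 May 2015.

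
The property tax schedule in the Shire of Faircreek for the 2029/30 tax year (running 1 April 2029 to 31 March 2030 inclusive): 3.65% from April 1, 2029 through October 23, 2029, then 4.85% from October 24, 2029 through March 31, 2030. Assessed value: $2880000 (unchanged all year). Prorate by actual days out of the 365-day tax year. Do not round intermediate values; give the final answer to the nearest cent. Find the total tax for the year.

April 1 – October 23, 2029: 206 days at 3.65% → $2880000 × 3.65% × 206/365 = $59328.0000
October 24, 2029 – March 31, 2030: 159 days at 4.85% → $2880000 × 4.85% × 159/365 = $60846.9041
Total = $120174.9041

$120174.90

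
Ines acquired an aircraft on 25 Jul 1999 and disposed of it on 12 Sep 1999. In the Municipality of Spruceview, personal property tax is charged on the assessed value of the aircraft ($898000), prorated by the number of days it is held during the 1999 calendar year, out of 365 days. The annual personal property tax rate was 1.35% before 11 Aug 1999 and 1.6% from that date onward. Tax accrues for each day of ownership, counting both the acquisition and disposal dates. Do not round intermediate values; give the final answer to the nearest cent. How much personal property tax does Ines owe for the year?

$1863.66

25 Jul – 10 Aug 1999: 17 days at 1.35% → $898000 × 1.35% × 17/365 = $564.6329
11 Aug – 12 Sep 1999: 33 days at 1.6% → $898000 × 1.6% × 33/365 = $1299.0247
Total = $1863.6575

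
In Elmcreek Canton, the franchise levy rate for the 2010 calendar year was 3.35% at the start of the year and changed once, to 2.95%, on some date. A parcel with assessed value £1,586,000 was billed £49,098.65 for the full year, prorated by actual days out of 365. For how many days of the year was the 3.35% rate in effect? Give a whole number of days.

Let d = days at the first rate; then 365 − d days at the second rate.
£1,586,000 × [3.35%·d + 2.95%·(365−d)] / 365 = £49,098.65
Solving gives d = 133, so the new rate took effect on 14 May 2010.

133 days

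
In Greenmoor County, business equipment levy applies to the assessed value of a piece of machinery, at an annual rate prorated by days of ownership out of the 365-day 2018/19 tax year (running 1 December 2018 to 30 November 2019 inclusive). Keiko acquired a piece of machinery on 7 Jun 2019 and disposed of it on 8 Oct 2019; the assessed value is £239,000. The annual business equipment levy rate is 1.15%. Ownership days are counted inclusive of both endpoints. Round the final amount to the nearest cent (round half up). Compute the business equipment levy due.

Days held (7 Jun – 8 Oct 2019): 124 out of 365
Tax = £239,000 × 1.15% × 124/365 = £933.7370

£933.74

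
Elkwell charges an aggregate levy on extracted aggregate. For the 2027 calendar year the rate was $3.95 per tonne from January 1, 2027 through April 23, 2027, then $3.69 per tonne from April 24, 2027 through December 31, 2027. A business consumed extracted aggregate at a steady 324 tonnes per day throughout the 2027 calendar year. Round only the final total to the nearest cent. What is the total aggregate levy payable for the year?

January 1 – April 23, 2027: 113 days × 324 tonnes/day = 36,612 tonnes at $3.95/tonne → $144,617.40
April 24 – December 31, 2027: 252 days × 324 tonnes/day = 81,648 tonnes at $3.69/tonne → $301,281.12

$445,898.52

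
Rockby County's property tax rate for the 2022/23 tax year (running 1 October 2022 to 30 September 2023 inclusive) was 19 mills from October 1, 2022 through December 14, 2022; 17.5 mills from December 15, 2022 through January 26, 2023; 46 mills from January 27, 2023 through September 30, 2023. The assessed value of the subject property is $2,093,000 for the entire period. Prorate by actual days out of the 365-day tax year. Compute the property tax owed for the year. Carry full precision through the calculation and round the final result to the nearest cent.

October 1 – December 14, 2022: 75 days at 19 mills → $2,093,000 × 1.9% × 75/365 = $8,171.3014
December 15, 2022 – January 26, 2023: 43 days at 17.5 mills → $2,093,000 × 1.75% × 43/365 = $4,315.0205
January 27 – September 30, 2023: 247 days at 46 mills → $2,093,000 × 4.6% × 247/365 = $65,152.5096
Total = $77,638.8315

$77,638.83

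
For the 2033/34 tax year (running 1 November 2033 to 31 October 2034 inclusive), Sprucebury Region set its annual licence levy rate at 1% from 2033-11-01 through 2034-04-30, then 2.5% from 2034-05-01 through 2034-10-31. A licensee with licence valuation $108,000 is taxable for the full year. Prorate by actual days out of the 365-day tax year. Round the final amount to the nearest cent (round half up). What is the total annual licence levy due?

$1,896.66

2033-11-01 to 2034-04-30: 181 days at 1% → $108,000 × 1% × 181/365 = $535.5616
2034-05-01 to 2034-10-31: 184 days at 2.5% → $108,000 × 2.5% × 184/365 = $1,361.0959
Total = $1,896.6575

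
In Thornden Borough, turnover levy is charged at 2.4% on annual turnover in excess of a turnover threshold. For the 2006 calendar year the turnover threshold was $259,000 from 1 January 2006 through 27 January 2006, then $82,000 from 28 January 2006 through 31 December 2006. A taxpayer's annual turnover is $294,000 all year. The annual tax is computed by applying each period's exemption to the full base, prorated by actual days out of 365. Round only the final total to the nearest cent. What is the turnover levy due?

$4,773.76

1 January – 27 January 2006: 27 days, exemption $259,000 → ($294,000 − $259,000) × 2.4% × 27/365 = $62.1370
28 January – 31 December 2006: 338 days, exemption $82,000 → ($294,000 − $82,000) × 2.4% × 338/365 = $4,711.6274
Total = $4,773.7644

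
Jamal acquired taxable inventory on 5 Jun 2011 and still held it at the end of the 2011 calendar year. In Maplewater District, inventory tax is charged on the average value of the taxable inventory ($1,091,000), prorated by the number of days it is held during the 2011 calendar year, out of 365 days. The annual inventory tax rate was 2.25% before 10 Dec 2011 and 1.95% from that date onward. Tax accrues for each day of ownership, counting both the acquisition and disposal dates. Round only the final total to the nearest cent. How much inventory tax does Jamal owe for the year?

5 Jun – 9 Dec 2011: 188 days at 2.25% → $1,091,000 × 2.25% × 188/365 = $12,643.6438
10 Dec – 31 Dec 2011: 22 days at 1.95% → $1,091,000 × 1.95% × 22/365 = $1,282.2986
Total = $13,925.9425

$13,925.94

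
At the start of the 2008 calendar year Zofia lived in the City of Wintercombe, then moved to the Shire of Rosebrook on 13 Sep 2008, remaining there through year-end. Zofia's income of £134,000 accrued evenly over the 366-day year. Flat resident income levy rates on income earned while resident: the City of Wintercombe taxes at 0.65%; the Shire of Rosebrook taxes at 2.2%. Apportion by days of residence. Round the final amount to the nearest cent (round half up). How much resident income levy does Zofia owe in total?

The City of Wintercombe, 1 Jan – 12 Sep 2008: 256 days → £134,000 × 0.65% × 256/366 = £609.2240
The Shire of Rosebrook, 13 Sep – 31 Dec 2008: 110 days → £134,000 × 2.2% × 110/366 = £886.0109
Total = £1,495.2350

£1,495.23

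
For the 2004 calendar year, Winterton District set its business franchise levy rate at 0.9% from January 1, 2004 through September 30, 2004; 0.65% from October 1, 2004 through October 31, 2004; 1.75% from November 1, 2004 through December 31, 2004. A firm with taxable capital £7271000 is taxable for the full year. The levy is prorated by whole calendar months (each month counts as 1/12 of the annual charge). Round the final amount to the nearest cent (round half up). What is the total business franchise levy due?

January 1 – September 30, 2004: 9 months at 0.9% → £7271000 × 0.9% × 9/12 = £49079.2500
October 1 – October 31, 2004: 1 month at 0.65% → £7271000 × 0.65% × 1/12 = £3938.4583
November 1 – December 31, 2004: 2 months at 1.75% → £7271000 × 1.75% × 2/12 = £21207.0833
Total = £74224.7917

£74224.79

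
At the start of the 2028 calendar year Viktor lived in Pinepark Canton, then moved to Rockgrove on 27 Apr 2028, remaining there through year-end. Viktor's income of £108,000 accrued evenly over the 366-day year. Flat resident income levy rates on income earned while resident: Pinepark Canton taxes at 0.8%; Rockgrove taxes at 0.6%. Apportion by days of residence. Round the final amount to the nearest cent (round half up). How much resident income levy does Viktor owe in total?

Pinepark Canton, 1 Jan – 26 Apr 2028: 117 days → £108,000 × 0.8% × 117/366 = £276.1967
Rockgrove, 27 Apr – 31 Dec 2028: 249 days → £108,000 × 0.6% × 249/366 = £440.8525
Total = £717.0492

£717.05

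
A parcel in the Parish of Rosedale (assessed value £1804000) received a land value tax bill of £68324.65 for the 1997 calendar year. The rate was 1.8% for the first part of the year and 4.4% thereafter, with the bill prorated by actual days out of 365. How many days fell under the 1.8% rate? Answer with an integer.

Let d = days at the first rate; then 365 − d days at the second rate.
£1804000 × [1.8%·d + 4.4%·(365−d)] / 365 = £68324.65
Solving gives d = 86, so the new rate took effect on March 28, 1997.

86 days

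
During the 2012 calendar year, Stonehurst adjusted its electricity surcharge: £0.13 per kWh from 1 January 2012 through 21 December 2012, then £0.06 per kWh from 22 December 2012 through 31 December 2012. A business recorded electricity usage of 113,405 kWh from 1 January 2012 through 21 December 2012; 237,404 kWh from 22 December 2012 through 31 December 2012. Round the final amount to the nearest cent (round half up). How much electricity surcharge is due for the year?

£28,986.89

1 January – 21 December 2012: 113,405 kWh at £0.13/kWh → £14,742.65
22 December – 31 December 2012: 237,404 kWh at £0.06/kWh → £14,244.24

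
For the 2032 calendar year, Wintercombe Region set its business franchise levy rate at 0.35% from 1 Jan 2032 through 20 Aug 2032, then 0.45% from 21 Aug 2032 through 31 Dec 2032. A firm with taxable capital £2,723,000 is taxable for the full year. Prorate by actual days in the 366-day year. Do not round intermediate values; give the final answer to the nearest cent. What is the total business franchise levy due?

1 Jan – 20 Aug 2032: 233 days at 0.35% → £2,723,000 × 0.35% × 233/366 = £6,067.2309
21 Aug – 31 Dec 2032: 133 days at 0.45% → £2,723,000 × 0.45% × 133/366 = £4,452.7746
Total = £10,520.0055

£10,520.01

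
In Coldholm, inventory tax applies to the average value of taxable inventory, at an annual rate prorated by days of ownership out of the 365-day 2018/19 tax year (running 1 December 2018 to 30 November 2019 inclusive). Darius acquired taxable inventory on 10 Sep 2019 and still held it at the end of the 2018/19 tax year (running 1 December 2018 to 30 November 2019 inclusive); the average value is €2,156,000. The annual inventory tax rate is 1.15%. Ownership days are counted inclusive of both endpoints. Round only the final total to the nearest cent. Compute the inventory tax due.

€5,570.16

Days held (10 Sep – 30 Nov 2019): 82 out of 365
Tax = €2,156,000 × 1.15% × 82/365 = €5,570.1589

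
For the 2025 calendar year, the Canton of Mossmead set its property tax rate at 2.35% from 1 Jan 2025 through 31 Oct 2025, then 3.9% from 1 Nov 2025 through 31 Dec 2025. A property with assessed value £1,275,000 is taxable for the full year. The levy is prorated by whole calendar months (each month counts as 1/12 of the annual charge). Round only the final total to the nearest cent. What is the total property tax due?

1 Jan – 31 Oct 2025: 10 months at 2.35% → £1,275,000 × 2.35% × 10/12 = £24,968.7500
1 Nov – 31 Dec 2025: 2 months at 3.9% → £1,275,000 × 3.9% × 2/12 = £8,287.5000
Total = £33,256.2500

£33,256.25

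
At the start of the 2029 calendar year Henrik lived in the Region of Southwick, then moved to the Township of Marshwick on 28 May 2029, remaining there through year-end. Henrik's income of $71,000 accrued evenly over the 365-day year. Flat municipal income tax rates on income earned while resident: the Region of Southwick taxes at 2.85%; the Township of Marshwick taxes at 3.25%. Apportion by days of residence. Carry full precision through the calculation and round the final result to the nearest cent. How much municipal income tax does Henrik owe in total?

$2,193.12

The Region of Southwick, 1 Jan – 27 May 2029: 147 days → $71,000 × 2.85% × 147/365 = $814.9438
The Township of Marshwick, 28 May – 31 Dec 2029: 218 days → $71,000 × 3.25% × 218/365 = $1,378.1781
Total = $2,193.1219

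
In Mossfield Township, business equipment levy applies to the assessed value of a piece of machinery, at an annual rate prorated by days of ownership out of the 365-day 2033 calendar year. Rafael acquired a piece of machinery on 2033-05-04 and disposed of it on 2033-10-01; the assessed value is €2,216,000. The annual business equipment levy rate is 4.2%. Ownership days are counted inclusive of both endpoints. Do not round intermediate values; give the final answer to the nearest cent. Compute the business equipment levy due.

€38,503.76

Days held (2033-05-04 to 2033-10-01): 151 out of 365
Tax = €2,216,000 × 4.2% × 151/365 = €38,503.7589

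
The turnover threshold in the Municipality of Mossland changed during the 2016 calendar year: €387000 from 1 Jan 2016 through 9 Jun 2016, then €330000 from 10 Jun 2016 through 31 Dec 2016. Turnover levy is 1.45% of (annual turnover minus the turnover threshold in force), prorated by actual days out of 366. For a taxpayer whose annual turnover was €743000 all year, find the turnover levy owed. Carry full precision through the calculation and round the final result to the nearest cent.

1 Jan – 9 Jun 2016: 161 days, exemption €387000 → (€743000 − €387000) × 1.45% × 161/366 = €2270.7158
10 Jun – 31 Dec 2016: 205 days, exemption €330000 → (€743000 − €330000) × 1.45% × 205/366 = €3354.2145
Total = €5624.9303

€5624.93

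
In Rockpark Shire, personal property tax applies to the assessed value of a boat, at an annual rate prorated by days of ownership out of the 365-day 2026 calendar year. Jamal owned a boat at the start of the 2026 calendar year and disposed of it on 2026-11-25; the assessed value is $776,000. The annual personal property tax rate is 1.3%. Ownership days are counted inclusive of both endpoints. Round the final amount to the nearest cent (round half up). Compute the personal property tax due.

$9,093.02

Days held (2026-01-01 to 2026-11-25): 329 out of 365
Tax = $776,000 × 1.3% × 329/365 = $9,093.0192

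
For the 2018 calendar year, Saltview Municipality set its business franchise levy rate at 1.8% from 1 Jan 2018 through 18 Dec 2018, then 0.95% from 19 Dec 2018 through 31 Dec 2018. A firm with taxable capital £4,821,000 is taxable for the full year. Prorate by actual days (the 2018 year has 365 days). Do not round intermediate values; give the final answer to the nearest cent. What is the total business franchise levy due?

1 Jan – 18 Dec 2018: 352 days at 1.8% → £4,821,000 × 1.8% × 352/365 = £83,687.2767
19 Dec – 31 Dec 2018: 13 days at 0.95% → £4,821,000 × 0.95% × 13/365 = £1,631.2151
Total = £85,318.4918

£85,318.49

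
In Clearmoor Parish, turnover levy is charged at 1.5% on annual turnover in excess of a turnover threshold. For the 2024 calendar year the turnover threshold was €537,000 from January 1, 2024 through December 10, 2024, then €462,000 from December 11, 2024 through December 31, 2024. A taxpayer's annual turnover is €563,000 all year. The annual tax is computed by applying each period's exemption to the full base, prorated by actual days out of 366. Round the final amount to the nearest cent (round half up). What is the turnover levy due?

January 1 – December 10, 2024: 345 days, exemption €537,000 → (€563,000 − €537,000) × 1.5% × 345/366 = €367.6230
December 11 – December 31, 2024: 21 days, exemption €462,000 → (€563,000 − €462,000) × 1.5% × 21/366 = €86.9262
Total = €454.5492

€454.55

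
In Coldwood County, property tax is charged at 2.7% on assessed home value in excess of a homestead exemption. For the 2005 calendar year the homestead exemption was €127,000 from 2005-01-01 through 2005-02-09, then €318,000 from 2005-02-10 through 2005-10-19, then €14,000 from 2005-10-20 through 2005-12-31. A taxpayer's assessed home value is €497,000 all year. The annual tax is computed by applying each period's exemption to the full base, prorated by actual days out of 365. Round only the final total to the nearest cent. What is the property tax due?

2005-01-01 to 2005-02-09: 40 days, exemption €127,000 → (€497,000 − €127,000) × 2.7% × 40/365 = €1,094.7945
2005-02-10 to 2005-10-19: 252 days, exemption €318,000 → (€497,000 − €318,000) × 2.7% × 252/365 = €3,336.7562
2005-10-20 to 2005-12-31: 73 days, exemption €14,000 → (€497,000 − €14,000) × 2.7% × 73/365 = €2,608.2000
Total = €7,039.7507

€7,039.75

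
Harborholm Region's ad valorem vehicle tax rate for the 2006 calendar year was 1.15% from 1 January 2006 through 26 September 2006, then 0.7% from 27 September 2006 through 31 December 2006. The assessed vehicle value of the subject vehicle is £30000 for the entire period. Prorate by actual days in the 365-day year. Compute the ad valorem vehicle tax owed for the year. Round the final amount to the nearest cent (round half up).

1 January – 26 September 2006: 269 days at 1.15% → £30000 × 1.15% × 269/365 = £254.2603
27 September – 31 December 2006: 96 days at 0.7% → £30000 × 0.7% × 96/365 = £55.2329
Total = £309.4932

£309.49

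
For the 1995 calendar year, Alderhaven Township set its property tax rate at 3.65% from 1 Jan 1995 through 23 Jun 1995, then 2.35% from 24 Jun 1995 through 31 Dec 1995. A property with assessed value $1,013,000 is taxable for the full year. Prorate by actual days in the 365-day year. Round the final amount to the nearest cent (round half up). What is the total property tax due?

1 Jan – 23 Jun 1995: 174 days at 3.65% → $1,013,000 × 3.65% × 174/365 = $17,626.2000
24 Jun – 31 Dec 1995: 191 days at 2.35% → $1,013,000 × 2.35% × 191/365 = $12,457.1247
Total = $30,083.3247

$30,083.32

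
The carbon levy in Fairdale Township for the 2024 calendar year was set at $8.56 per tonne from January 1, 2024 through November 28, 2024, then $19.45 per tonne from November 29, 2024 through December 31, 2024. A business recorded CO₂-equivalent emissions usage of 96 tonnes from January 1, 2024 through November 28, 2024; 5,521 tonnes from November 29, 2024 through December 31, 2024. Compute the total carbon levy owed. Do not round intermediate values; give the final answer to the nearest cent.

$108,205.21

January 1 – November 28, 2024: 96 tonnes at $8.56/tonne → $821.76
November 29 – December 31, 2024: 5,521 tonnes at $19.45/tonne → $107,383.45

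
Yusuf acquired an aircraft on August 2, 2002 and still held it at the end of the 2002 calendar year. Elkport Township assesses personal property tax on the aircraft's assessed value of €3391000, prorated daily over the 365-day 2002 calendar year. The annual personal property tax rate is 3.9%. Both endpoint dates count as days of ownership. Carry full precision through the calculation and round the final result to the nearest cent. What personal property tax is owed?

Days held (August 2 – December 31, 2002): 152 out of 365
Tax = €3391000 × 3.9% × 152/365 = €55073.5562

€55073.56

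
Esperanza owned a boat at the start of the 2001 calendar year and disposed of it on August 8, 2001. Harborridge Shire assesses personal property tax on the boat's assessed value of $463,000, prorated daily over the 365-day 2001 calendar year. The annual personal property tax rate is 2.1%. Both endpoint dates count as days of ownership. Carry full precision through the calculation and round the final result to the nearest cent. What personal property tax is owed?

Days held (January 1 – August 8, 2001): 220 out of 365
Tax = $463,000 × 2.1% × 220/365 = $5,860.4384

$5,860.44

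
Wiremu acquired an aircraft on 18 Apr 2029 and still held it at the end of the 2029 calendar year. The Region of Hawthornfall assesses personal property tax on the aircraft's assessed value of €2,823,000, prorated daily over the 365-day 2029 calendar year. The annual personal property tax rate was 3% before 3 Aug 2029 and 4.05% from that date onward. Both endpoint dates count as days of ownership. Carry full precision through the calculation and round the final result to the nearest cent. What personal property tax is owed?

18 Apr – 2 Aug 2029: 107 days at 3% → €2,823,000 × 3% × 107/365 = €24,826.9315
3 Aug – 31 Dec 2029: 151 days at 4.05% → €2,823,000 × 4.05% × 151/365 = €47,298.7849
Total = €72,125.7164

€72,125.72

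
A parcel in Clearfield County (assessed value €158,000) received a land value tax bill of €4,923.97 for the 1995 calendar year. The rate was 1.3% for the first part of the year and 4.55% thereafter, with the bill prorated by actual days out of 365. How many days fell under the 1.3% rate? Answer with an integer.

161 days

Let d = days at the first rate; then 365 − d days at the second rate.
€158,000 × [1.3%·d + 4.55%·(365−d)] / 365 = €4,923.97
Solving gives d = 161, so the new rate took effect on June 11, 1995.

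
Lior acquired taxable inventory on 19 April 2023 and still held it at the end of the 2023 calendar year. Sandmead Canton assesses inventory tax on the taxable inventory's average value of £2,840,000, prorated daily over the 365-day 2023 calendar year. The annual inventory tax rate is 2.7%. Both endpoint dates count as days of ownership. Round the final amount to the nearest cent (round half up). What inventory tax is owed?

£53,991.12

Days held (19 April – 31 December 2023): 257 out of 365
Tax = £2,840,000 × 2.7% × 257/365 = £53,991.1233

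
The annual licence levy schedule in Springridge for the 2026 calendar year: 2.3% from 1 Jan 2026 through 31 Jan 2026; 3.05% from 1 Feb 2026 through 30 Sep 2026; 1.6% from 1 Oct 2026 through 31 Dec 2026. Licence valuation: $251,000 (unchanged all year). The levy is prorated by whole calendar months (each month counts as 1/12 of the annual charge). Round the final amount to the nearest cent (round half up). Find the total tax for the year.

1 Jan – 31 Jan 2026: 1 month at 2.3% → $251,000 × 2.3% × 1/12 = $481.0833
1 Feb – 30 Sep 2026: 8 months at 3.05% → $251,000 × 3.05% × 8/12 = $5,103.6667
1 Oct – 31 Dec 2026: 3 months at 1.6% → $251,000 × 1.6% × 3/12 = $1,004.0000
Total = $6,588.7500

$6,588.75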